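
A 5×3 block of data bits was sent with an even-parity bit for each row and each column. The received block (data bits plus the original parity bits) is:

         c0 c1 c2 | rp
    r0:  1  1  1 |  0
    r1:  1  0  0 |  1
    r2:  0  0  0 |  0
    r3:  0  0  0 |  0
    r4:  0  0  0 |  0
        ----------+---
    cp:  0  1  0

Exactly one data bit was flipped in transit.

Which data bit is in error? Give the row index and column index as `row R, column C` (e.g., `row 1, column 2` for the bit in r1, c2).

row 0, column 2

Recompute each row's even parity and compare to rp:
  r0: data parity 1, sent rp 0 → mismatch
  r1: data parity 1, sent rp 1 → ok
  r2: data parity 0, sent rp 0 → ok
  r3: data parity 0, sent rp 0 → ok
  r4: data parity 0, sent rp 0 → ok
Recompute each column's even parity and compare to cp:
  c0: data parity 0, sent cp 0 → ok
  c1: data parity 1, sent cp 1 → ok
  c2: data parity 1, sent cp 0 → mismatch
Exactly one row (r0) and one column (c2) fail → the flipped bit is at their intersection.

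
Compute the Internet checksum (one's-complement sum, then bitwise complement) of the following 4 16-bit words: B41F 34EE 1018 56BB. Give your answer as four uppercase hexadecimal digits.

B01E

One's-complement addition (fold any carry out of bit 15 back into bit 0):
  0xB41F + 0x34EE = 0x0E90D
  0xE90D + 0x1018 = 0x0F925
  0xF925 + 0x56BB = 0x14FE0 → wrap carry → 0x4FE1
One's-complement sum = 0x4FE1.
Checksum = ~0x4FE1 & 0xFFFF = 0xB01E.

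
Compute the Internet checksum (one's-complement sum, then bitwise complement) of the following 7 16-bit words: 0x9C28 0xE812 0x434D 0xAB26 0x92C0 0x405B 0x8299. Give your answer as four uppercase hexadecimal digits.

One's-complement addition (fold any carry out of bit 15 back into bit 0):
  0x9C28 + 0xE812 = 0x1843A → wrap carry → 0x843B
  0x843B + 0x434D = 0x0C788
  0xC788 + 0xAB26 = 0x172AE → wrap carry → 0x72AF
  0x72AF + 0x92C0 = 0x1056F → wrap carry → 0x0570
  0x0570 + 0x405B = 0x045CB
  0x45CB + 0x8299 = 0x0C864
One's-complement sum = 0xC864.
Checksum = ~0xC864 & 0xFFFF = 0x379B.

379B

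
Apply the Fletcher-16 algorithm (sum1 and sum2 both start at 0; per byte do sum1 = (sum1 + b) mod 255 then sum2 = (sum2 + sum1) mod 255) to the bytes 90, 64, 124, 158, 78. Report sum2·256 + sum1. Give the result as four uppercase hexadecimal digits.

Running sums (mod 255):
  after byte 0 (90): sum1=90, sum2=90
  after byte 1 (64): sum1=154, sum2=244
  after byte 2 (124): sum1=23, sum2=12
  after byte 3 (158): sum1=181, sum2=193
  after byte 4 (78): sum1=4, sum2=197
Checksum = sum2·256 + sum1 = 197·256 + 4 = 50436 = 0xC504.

C504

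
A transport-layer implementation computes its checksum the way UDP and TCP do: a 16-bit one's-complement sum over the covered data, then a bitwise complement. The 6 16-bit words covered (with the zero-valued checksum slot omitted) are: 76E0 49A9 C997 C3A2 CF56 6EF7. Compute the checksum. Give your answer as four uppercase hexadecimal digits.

73ED

One's-complement addition (fold any carry out of bit 15 back into bit 0):
  0x76E0 + 0x49A9 = 0x0C089
  0xC089 + 0xC997 = 0x18A20 → wrap carry → 0x8A21
  0x8A21 + 0xC3A2 = 0x14DC3 → wrap carry → 0x4DC4
  0x4DC4 + 0xCF56 = 0x11D1A → wrap carry → 0x1D1B
  0x1D1B + 0x6EF7 = 0x08C12
One's-complement sum = 0x8C12.
Checksum = ~0x8C12 & 0xFFFF = 0x73ED.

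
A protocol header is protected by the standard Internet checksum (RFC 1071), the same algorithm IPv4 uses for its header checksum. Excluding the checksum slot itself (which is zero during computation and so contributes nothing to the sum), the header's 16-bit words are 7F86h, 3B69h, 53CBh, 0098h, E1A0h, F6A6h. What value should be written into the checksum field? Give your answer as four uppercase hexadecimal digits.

1865

One's-complement addition (fold any carry out of bit 15 back into bit 0):
  0x7F86 + 0x3B69 = 0x0BAEF
  0xBAEF + 0x53CB = 0x10EBA → wrap carry → 0x0EBB
  0x0EBB + 0x0098 = 0x00F53
  0x0F53 + 0xE1A0 = 0x0F0F3
  0xF0F3 + 0xF6A6 = 0x1E799 → wrap carry → 0xE79A
One's-complement sum = 0xE79A.
Checksum = ~0xE79A & 0xFFFF = 0x1865.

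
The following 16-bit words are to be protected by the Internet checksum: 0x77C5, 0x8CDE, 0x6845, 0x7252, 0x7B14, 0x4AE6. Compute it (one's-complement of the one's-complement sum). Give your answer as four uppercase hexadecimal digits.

5AC9

One's-complement addition (fold any carry out of bit 15 back into bit 0):
  0x77C5 + 0x8CDE = 0x104A3 → wrap carry → 0x04A4
  0x04A4 + 0x6845 = 0x06CE9
  0x6CE9 + 0x7252 = 0x0DF3B
  0xDF3B + 0x7B14 = 0x15A4F → wrap carry → 0x5A50
  0x5A50 + 0x4AE6 = 0x0A536
One's-complement sum = 0xA536.
Checksum = ~0xA536 & 0xFFFF = 0x5AC9.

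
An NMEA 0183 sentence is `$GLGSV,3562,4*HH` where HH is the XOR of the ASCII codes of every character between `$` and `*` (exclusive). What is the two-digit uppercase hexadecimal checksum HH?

XOR the ASCII codes of the payload characters:
  'G' = 0x47 → acc = 0x47
  'L' = 0x4C → acc = 0x0B
  'G' = 0x47 → acc = 0x4C
  'S' = 0x53 → acc = 0x1F
  'V' = 0x56 → acc = 0x49
  ',' = 0x2C → acc = 0x65
  '3' = 0x33 → acc = 0x56
  '5' = 0x35 → acc = 0x63
  '6' = 0x36 → acc = 0x55
  '2' = 0x32 → acc = 0x67
  ',' = 0x2C → acc = 0x4B
  '4' = 0x34 → acc = 0x7F
Checksum = 0x7F.

7F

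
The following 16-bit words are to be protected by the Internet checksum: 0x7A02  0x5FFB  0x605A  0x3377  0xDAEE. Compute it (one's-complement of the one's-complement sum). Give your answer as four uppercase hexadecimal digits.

B741

One's-complement addition (fold any carry out of bit 15 back into bit 0):
  0x7A02 + 0x5FFB = 0x0D9FD
  0xD9FD + 0x605A = 0x13A57 → wrap carry → 0x3A58
  0x3A58 + 0x3377 = 0x06DCF
  0x6DCF + 0xDAEE = 0x148BD → wrap carry → 0x48BE
One's-complement sum = 0x48BE.
Checksum = ~0x48BE & 0xFFFF = 0xB741.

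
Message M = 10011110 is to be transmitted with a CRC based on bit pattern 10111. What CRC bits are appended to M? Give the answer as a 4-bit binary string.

Append 4 zeros: 100111100000. Divide by 10111 (XOR where the leading bit is 1):
  pos 0: 10011 XOR 10111 = 00100
  pos 2: 10011 XOR 10111 = 00100
  pos 4: 10000 XOR 10111 = 00111
  pos 6: 11100 XOR 10111 = 01011
  pos 7: 10110 XOR 10111 = 00001
Remainder (last 4 bits) = 0001. This is the CRC / FCS.

0001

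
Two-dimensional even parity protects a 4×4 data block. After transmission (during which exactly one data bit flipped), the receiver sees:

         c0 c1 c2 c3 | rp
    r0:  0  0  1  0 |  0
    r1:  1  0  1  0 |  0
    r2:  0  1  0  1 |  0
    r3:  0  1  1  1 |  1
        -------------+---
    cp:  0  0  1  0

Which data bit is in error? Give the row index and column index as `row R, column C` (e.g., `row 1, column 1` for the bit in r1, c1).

row 0, column 0

Recompute each row's even parity and compare to rp:
  r0: data parity 1, sent rp 0 → mismatch
  r1: data parity 0, sent rp 0 → ok
  r2: data parity 0, sent rp 0 → ok
  r3: data parity 1, sent rp 1 → ok
Recompute each column's even parity and compare to cp:
  c0: data parity 1, sent cp 0 → mismatch
  c1: data parity 0, sent cp 0 → ok
  c2: data parity 1, sent cp 1 → ok
  c3: data parity 0, sent cp 0 → ok
Exactly one row (r0) and one column (c0) fail → the flipped bit is at their intersection.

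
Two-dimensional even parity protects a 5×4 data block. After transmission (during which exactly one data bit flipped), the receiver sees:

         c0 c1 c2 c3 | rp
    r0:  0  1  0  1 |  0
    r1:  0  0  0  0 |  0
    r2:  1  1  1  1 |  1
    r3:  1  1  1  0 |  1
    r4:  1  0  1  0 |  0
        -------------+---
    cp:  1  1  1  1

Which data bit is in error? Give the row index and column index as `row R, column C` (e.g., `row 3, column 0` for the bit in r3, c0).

row 2, column 3

Recompute each row's even parity and compare to rp:
  r0: data parity 0, sent rp 0 → ok
  r1: data parity 0, sent rp 0 → ok
  r2: data parity 0, sent rp 1 → mismatch
  r3: data parity 1, sent rp 1 → ok
  r4: data parity 0, sent rp 0 → ok
Recompute each column's even parity and compare to cp:
  c0: data parity 1, sent cp 1 → ok
  c1: data parity 1, sent cp 1 → ok
  c2: data parity 1, sent cp 1 → ok
  c3: data parity 0, sent cp 1 → mismatch
Exactly one row (r2) and one column (c3) fail → the flipped bit is at their intersection.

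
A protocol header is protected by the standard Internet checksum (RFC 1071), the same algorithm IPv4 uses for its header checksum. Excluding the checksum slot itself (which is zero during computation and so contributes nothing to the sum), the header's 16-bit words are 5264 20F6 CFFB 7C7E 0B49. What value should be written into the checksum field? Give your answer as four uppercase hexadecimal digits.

34E2

One's-complement addition (fold any carry out of bit 15 back into bit 0):
  0x5264 + 0x20F6 = 0x0735A
  0x735A + 0xCFFB = 0x14355 → wrap carry → 0x4356
  0x4356 + 0x7C7E = 0x0BFD4
  0xBFD4 + 0x0B49 = 0x0CB1D
One's-complement sum = 0xCB1D.
Checksum = ~0xCB1D & 0xFFFF = 0x34E2.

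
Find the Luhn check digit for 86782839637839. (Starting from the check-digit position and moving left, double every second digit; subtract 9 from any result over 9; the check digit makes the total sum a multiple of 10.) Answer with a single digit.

Partial digits right→left: 9 3 8 7 3 6 9 3 8 2 8 7 6 8
Double every second digit counting from the check-digit position (so the 1st, 3rd, 5th, ... of the partial from the right).
  doubled (with −9 where >9): 9 7 6 9 7 7 3 → sum 48
  kept as-is: 3 7 6 3 2 7 8 → sum 36
Total = 48 + 36 = 84.
Check digit = (10 − (84 mod 10)) mod 10 = 6.

6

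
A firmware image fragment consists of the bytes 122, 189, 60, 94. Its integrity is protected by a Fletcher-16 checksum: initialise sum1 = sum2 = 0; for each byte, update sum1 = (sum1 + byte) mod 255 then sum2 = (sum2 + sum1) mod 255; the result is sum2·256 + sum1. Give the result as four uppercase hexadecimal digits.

F9D2

Running sums (mod 255):
  after byte 0 (122): sum1=122, sum2=122
  after byte 1 (189): sum1=56, sum2=178
  after byte 2 (60): sum1=116, sum2=39
  after byte 3 (94): sum1=210, sum2=249
Checksum = sum2·256 + sum1 = 249·256 + 210 = 63954 = 0xF9D2.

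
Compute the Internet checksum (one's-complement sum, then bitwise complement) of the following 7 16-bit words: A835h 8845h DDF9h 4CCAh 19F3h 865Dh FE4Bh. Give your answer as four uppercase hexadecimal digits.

0624

One's-complement addition (fold any carry out of bit 15 back into bit 0):
  0xA835 + 0x8845 = 0x1307A → wrap carry → 0x307B
  0x307B + 0xDDF9 = 0x10E74 → wrap carry → 0x0E75
  0x0E75 + 0x4CCA = 0x05B3F
  0x5B3F + 0x19F3 = 0x07532
  0x7532 + 0x865D = 0x0FB8F
  0xFB8F + 0xFE4B = 0x1F9DA → wrap carry → 0xF9DB
One's-complement sum = 0xF9DB.
Checksum = ~0xF9DB & 0xFFFF = 0x0624.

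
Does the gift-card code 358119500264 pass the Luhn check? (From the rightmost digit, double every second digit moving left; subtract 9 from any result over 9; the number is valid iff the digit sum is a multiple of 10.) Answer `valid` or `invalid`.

From the right, keep odd positions and double even positions (subtract 9 from any doubled value over 9):
  doubled (positions 2,4,...): 3 0 1 2 7 6 → sum 19
  kept (positions 1,3,...): 4 2 0 9 1 5 → sum 21
Total = 40.
40 mod 10 = 0, so the number is valid.

valid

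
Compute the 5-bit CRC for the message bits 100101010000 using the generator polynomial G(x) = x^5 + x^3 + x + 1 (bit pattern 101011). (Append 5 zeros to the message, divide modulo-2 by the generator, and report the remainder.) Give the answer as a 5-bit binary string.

01100

Append 5 zeros: 10010101000000000. Divide by 101011 (XOR where the leading bit is 1):
  pos 0: 100101 XOR 101011 = 001110
  pos 2: 111001 XOR 101011 = 010010
  pos 3: 100100 XOR 101011 = 001111
  pos 5: 111100 XOR 101011 = 010111
  pos 6: 101110 XOR 101011 = 000101
  pos 9: 101000 XOR 101011 = 000011
Remainder (last 5 bits) = 01100. This is the CRC / FCS.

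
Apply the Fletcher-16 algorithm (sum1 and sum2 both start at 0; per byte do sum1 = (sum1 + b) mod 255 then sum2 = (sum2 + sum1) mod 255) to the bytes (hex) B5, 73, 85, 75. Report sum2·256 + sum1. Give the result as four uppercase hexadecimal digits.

B124

Running sums (mod 255):
  after byte 0 (B5): sum1=181, sum2=181
  after byte 1 (73): sum1=41, sum2=222
  after byte 2 (85): sum1=174, sum2=141
  after byte 3 (75): sum1=36, sum2=177
Checksum = sum2·256 + sum1 = 177·256 + 36 = 45348 = 0xB124.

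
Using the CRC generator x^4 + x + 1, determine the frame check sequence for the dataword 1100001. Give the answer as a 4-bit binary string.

Append 4 zeros: 11000010000. Divide by 10011 (XOR where the leading bit is 1):
  pos 0: 11000 XOR 10011 = 01011
  pos 1: 10110 XOR 10011 = 00101
  pos 3: 10110 XOR 10011 = 00101
  pos 5: 10100 XOR 10011 = 00111
Remainder (last 4 bits) = 1110. This is the CRC / FCS.

1110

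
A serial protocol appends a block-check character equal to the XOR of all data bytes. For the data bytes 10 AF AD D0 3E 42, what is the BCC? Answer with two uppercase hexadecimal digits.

BE

XOR the bytes together:
  start with 0x10
  0x10 ⊕ 0xAF = 0xBF
  0xBF ⊕ 0xAD = 0x12
  0x12 ⊕ 0xD0 = 0xC2
  0xC2 ⊕ 0x3E = 0xFC
  0xFC ⊕ 0x42 = 0xBE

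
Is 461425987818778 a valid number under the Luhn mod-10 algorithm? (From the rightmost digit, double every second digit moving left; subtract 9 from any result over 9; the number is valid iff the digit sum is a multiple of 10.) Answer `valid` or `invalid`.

From the right, keep odd positions and double even positions (subtract 9 from any doubled value over 9):
  doubled (positions 2,4,...): 5 7 7 7 1 8 3 → sum 38
  kept (positions 1,3,...): 8 7 1 7 9 2 1 4 → sum 39
Total = 77.
77 mod 10 = 7, so the number is invalid.

invalid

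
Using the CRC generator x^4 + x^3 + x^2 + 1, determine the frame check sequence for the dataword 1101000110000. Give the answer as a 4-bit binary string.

1110

Append 4 zeros: 11010001100000000. Divide by 11101 (XOR where the leading bit is 1):
  pos 0: 11010 XOR 11101 = 00111
  pos 2: 11100 XOR 11101 = 00001
  pos 6: 11100 XOR 11101 = 00001
  pos 10: 10000 XOR 11101 = 01101
  pos 11: 11010 XOR 11101 = 00111
Remainder (last 4 bits) = 1110. This is the CRC / FCS.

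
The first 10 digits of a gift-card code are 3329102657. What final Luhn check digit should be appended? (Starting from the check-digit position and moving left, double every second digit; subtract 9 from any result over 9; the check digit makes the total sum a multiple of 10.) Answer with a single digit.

Partial digits right→left: 7 5 6 2 0 1 9 2 3 3
Double every second digit counting from the check-digit position (so the 1st, 3rd, 5th, ... of the partial from the right).
  doubled (with −9 where >9): 5 3 0 9 6 → sum 23
  kept as-is: 5 2 1 2 3 → sum 13
Total = 23 + 13 = 36.
Check digit = (10 − (36 mod 10)) mod 10 = 4.

4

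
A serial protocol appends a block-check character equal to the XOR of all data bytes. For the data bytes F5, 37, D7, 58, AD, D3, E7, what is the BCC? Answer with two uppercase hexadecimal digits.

XOR the bytes together:
  start with 0xF5
  0xF5 ⊕ 0x37 = 0xC2
  0xC2 ⊕ 0xD7 = 0x15
  0x15 ⊕ 0x58 = 0x4D
  0x4D ⊕ 0xAD = 0xE0
  0xE0 ⊕ 0xD3 = 0x33
  0x33 ⊕ 0xE7 = 0xD4

D4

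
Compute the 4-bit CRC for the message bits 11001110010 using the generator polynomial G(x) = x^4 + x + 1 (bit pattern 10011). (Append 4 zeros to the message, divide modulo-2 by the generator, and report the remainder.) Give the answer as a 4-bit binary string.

Append 4 zeros: 110011100100000. Divide by 10011 (XOR where the leading bit is 1):
  pos 0: 11001 XOR 10011 = 01010
  pos 1: 10101 XOR 10011 = 00110
  pos 3: 11010 XOR 10011 = 01001
  pos 4: 10010 XOR 10011 = 00001
  pos 8: 11000 XOR 10011 = 01011
  pos 9: 10110 XOR 10011 = 00101
Remainder (last 4 bits) = 1010. This is the CRC / FCS.

1010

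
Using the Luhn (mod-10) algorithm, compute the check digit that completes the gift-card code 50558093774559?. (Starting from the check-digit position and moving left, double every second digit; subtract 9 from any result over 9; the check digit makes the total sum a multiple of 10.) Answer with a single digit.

Partial digits right→left: 9 5 5 4 7 7 3 9 0 8 5 5 0 5
Double every second digit counting from the check-digit position (so the 1st, 3rd, 5th, ... of the partial from the right).
  doubled (with −9 where >9): 9 1 5 6 0 1 0 → sum 22
  kept as-is: 5 4 7 9 8 5 5 → sum 43
Total = 22 + 43 = 65.
Check digit = (10 − (65 mod 10)) mod 10 = 5.

5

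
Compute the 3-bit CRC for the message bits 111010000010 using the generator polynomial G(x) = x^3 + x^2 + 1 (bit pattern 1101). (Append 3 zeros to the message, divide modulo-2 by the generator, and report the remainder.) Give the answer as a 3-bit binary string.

Append 3 zeros: 111010000010000. Divide by 1101 (XOR where the leading bit is 1):
  pos 0: 1110 XOR 1101 = 0011
  pos 2: 1110 XOR 1101 = 0011
  pos 4: 1100 XOR 1101 = 0001
  pos 7: 1001 XOR 1101 = 0100
  pos 8: 1000 XOR 1101 = 0101
  pos 9: 1010 XOR 1101 = 0111
  pos 10: 1110 XOR 1101 = 0011
Remainder (last 3 bits) = 110. This is the CRC / FCS.

110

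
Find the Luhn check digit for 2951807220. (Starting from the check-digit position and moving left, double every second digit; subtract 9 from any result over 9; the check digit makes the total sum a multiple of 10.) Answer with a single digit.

1

Partial digits right→left: 0 2 2 7 0 8 1 5 9 2
Double every second digit counting from the check-digit position (so the 1st, 3rd, 5th, ... of the partial from the right).
  doubled (with −9 where >9): 0 4 0 2 9 → sum 15
  kept as-is: 2 7 8 5 2 → sum 24
Total = 15 + 24 = 39.
Check digit = (10 − (39 mod 10)) mod 10 = 1.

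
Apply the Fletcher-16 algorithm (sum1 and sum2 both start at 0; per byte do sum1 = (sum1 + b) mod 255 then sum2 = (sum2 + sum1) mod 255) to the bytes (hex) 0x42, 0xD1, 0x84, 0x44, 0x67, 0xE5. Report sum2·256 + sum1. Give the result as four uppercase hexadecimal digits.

Running sums (mod 255):
  after byte 0 (0x42): sum1=66, sum2=66
  after byte 1 (0xD1): sum1=20, sum2=86
  after byte 2 (0x84): sum1=152, sum2=238
  after byte 3 (0x44): sum1=220, sum2=203
  after byte 4 (0x67): sum1=68, sum2=16
  after byte 5 (0xE5): sum1=42, sum2=58
Checksum = sum2·256 + sum1 = 58·256 + 42 = 14890 = 0x3A2A.

3A2A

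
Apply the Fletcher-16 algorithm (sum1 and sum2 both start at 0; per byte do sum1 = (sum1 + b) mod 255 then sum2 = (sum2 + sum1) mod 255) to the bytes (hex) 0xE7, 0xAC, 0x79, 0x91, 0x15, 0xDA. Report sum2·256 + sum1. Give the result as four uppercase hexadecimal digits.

6E8F

Running sums (mod 255):
  after byte 0 (0xE7): sum1=231, sum2=231
  after byte 1 (0xAC): sum1=148, sum2=124
  after byte 2 (0x79): sum1=14, sum2=138
  after byte 3 (0x91): sum1=159, sum2=42
  after byte 4 (0x15): sum1=180, sum2=222
  after byte 5 (0xDA): sum1=143, sum2=110
Checksum = sum2·256 + sum1 = 110·256 + 143 = 28303 = 0x6E8F.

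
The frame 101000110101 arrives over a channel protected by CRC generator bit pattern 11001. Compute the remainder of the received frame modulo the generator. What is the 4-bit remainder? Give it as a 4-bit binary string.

Modulo-2 division of 101000110101 by 11001:
  pos 0: 10100 XOR 11001 = 01101
  pos 1: 11010 XOR 11001 = 00011
  pos 4: 11110 XOR 11001 = 00111
  pos 6: 11110 XOR 11001 = 00111
Remainder = 1111 (nonzero — an error is detected).

1111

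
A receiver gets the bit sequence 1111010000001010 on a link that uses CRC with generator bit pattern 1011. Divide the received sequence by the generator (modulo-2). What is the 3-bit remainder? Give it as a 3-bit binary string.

011

Modulo-2 division of 1111010000001010 by 1011:
  pos 0: 1111 XOR 1011 = 0100
  pos 1: 1000 XOR 1011 = 0011
  pos 3: 1110 XOR 1011 = 0101
  pos 4: 1010 XOR 1011 = 0001
  pos 7: 1000 XOR 1011 = 0011
  pos 9: 1101 XOR 1011 = 0110
  pos 10: 1100 XOR 1011 = 0111
  pos 11: 1111 XOR 1011 = 0100
  pos 12: 1000 XOR 1011 = 0011
Remainder = 011 (nonzero — an error is detected).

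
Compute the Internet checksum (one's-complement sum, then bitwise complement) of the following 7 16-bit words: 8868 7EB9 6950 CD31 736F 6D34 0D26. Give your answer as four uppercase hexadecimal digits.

One's-complement addition (fold any carry out of bit 15 back into bit 0):
  0x8868 + 0x7EB9 = 0x10721 → wrap carry → 0x0722
  0x0722 + 0x6950 = 0x07072
  0x7072 + 0xCD31 = 0x13DA3 → wrap carry → 0x3DA4
  0x3DA4 + 0x736F = 0x0B113
  0xB113 + 0x6D34 = 0x11E47 → wrap carry → 0x1E48
  0x1E48 + 0x0D26 = 0x02B6E
One's-complement sum = 0x2B6E.
Checksum = ~0x2B6E & 0xFFFF = 0xD491.

D491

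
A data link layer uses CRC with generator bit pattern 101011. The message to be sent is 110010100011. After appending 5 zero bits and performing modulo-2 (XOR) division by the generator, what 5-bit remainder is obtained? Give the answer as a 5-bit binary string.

10111

Append 5 zeros: 11001010001100000. Divide by 101011 (XOR where the leading bit is 1):
  pos 0: 110010 XOR 101011 = 011001
  pos 1: 110011 XOR 101011 = 011000
  pos 2: 110000 XOR 101011 = 011011
  pos 3: 110110 XOR 101011 = 011101
  pos 4: 111010 XOR 101011 = 010001
  pos 5: 100011 XOR 101011 = 001000
  pos 7: 100010 XOR 101011 = 001001
  pos 9: 100100 XOR 101011 = 001111
  pos 11: 111100 XOR 101011 = 010111
Remainder (last 5 bits) = 10111. This is the CRC / FCS.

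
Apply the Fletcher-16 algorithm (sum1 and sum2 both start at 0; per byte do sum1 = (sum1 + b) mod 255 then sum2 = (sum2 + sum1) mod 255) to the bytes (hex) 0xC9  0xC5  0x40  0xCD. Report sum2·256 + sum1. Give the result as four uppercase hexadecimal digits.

Running sums (mod 255):
  after byte 0 (0xC9): sum1=201, sum2=201
  after byte 1 (0xC5): sum1=143, sum2=89
  after byte 2 (0x40): sum1=207, sum2=41
  after byte 3 (0xCD): sum1=157, sum2=198
Checksum = sum2·256 + sum1 = 198·256 + 157 = 50845 = 0xC69D.

C69D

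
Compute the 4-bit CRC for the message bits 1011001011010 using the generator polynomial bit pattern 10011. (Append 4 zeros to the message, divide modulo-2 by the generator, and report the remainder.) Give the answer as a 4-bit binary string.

Append 4 zeros: 10110010110100000. Divide by 10011 (XOR where the leading bit is 1):
  pos 0: 10110 XOR 10011 = 00101
  pos 2: 10101 XOR 10011 = 00110
  pos 4: 11001 XOR 10011 = 01010
  pos 5: 10101 XOR 10011 = 00110
  pos 7: 11001 XOR 10011 = 01010
  pos 8: 10100 XOR 10011 = 00111
  pos 10: 11100 XOR 10011 = 01111
  pos 11: 11110 XOR 10011 = 01101
  pos 12: 11010 XOR 10011 = 01001
Remainder (last 4 bits) = 1001. This is the CRC / FCS.

1001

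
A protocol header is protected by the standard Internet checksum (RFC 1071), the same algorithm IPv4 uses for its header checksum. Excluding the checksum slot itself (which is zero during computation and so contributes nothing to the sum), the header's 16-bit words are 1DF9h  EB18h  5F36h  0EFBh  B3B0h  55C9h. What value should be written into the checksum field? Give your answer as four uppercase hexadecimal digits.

7F42

One's-complement addition (fold any carry out of bit 15 back into bit 0):
  0x1DF9 + 0xEB18 = 0x10911 → wrap carry → 0x0912
  0x0912 + 0x5F36 = 0x06848
  0x6848 + 0x0EFB = 0x07743
  0x7743 + 0xB3B0 = 0x12AF3 → wrap carry → 0x2AF4
  0x2AF4 + 0x55C9 = 0x080BD
One's-complement sum = 0x80BD.
Checksum = ~0x80BD & 0xFFFF = 0x7F42.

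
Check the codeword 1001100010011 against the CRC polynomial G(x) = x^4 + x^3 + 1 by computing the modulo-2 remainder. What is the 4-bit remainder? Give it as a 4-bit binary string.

Modulo-2 division of 1001100010011 by 11001:
  pos 0: 10011 XOR 11001 = 01010
  pos 1: 10100 XOR 11001 = 01101
  pos 2: 11010 XOR 11001 = 00011
  pos 5: 11010 XOR 11001 = 00011
  pos 8: 11011 XOR 11001 = 00010
Remainder = 0010 (nonzero — an error is detected).

0010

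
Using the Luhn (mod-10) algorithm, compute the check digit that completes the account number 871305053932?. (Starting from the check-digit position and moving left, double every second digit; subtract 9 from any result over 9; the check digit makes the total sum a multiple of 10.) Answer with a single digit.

9

Partial digits right→left: 2 3 9 3 5 0 5 0 3 1 7 8
Double every second digit counting from the check-digit position (so the 1st, 3rd, 5th, ... of the partial from the right).
  doubled (with −9 where >9): 4 9 1 1 6 5 → sum 26
  kept as-is: 3 3 0 0 1 8 → sum 15
Total = 26 + 15 = 41.
Check digit = (10 − (41 mod 10)) mod 10 = 9.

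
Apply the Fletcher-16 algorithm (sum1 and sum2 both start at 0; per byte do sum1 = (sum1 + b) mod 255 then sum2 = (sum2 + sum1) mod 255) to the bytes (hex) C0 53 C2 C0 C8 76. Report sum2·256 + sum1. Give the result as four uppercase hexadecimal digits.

Running sums (mod 255):
  after byte 0 (C0): sum1=192, sum2=192
  after byte 1 (53): sum1=20, sum2=212
  after byte 2 (C2): sum1=214, sum2=171
  after byte 3 (C0): sum1=151, sum2=67
  after byte 4 (C8): sum1=96, sum2=163
  after byte 5 (76): sum1=214, sum2=122
Checksum = sum2·256 + sum1 = 122·256 + 214 = 31446 = 0x7AD6.

7AD6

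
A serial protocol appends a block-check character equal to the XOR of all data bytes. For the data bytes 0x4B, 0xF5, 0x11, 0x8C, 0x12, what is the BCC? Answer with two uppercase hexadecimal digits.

31

XOR the bytes together:
  start with 0x4B
  0x4B ⊕ 0xF5 = 0xBE
  0xBE ⊕ 0x11 = 0xAF
  0xAF ⊕ 0x8C = 0x23
  0x23 ⊕ 0x12 = 0x31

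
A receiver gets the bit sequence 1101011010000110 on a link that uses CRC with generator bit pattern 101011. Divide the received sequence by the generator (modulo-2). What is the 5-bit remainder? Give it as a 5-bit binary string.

Modulo-2 division of 1101011010000110 by 101011:
  pos 0: 110101 XOR 101011 = 011110
  pos 1: 111101 XOR 101011 = 010110
  pos 2: 101100 XOR 101011 = 000111
  pos 5: 111100 XOR 101011 = 010111
  pos 6: 101110 XOR 101011 = 000101
  pos 9: 101011 XOR 101011 = 000000
Remainder = 00000 (zero — the frame passes the CRC check).

00000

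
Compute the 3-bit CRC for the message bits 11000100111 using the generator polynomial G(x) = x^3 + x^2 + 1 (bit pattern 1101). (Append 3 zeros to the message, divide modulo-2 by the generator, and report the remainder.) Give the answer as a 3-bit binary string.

110

Append 3 zeros: 11000100111000. Divide by 1101 (XOR where the leading bit is 1):
  pos 0: 1100 XOR 1101 = 0001
  pos 3: 1010 XOR 1101 = 0111
  pos 4: 1110 XOR 1101 = 0011
  pos 6: 1111 XOR 1101 = 0010
  pos 8: 1010 XOR 1101 = 0111
  pos 9: 1110 XOR 1101 = 0011
Remainder (last 3 bits) = 110. This is the CRC / FCS.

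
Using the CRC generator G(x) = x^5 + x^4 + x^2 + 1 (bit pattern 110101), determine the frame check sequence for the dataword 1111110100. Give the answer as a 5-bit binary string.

10000

Append 5 zeros: 111111010000000. Divide by 110101 (XOR where the leading bit is 1):
  pos 0: 111111 XOR 110101 = 001010
  pos 2: 101001 XOR 110101 = 011100
  pos 3: 111000 XOR 110101 = 001101
  pos 5: 110100 XOR 110101 = 000001
Remainder (last 5 bits) = 10000. This is the CRC / FCS.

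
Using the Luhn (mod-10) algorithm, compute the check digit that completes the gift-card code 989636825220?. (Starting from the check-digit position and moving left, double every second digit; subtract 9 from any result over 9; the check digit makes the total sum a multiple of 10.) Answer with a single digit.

Partial digits right→left: 0 2 2 5 2 8 6 3 6 9 8 9
Double every second digit counting from the check-digit position (so the 1st, 3rd, 5th, ... of the partial from the right).
  doubled (with −9 where >9): 0 4 4 3 3 7 → sum 21
  kept as-is: 2 5 8 3 9 9 → sum 36
Total = 21 + 36 = 57.
Check digit = (10 − (57 mod 10)) mod 10 = 3.

3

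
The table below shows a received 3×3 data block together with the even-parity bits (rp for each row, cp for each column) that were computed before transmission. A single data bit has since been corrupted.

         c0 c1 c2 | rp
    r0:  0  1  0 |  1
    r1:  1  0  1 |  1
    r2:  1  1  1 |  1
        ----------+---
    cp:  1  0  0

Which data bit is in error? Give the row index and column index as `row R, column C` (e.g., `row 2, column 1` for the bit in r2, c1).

row 1, column 0

Recompute each row's even parity and compare to rp:
  r0: data parity 1, sent rp 1 → ok
  r1: data parity 0, sent rp 1 → mismatch
  r2: data parity 1, sent rp 1 → ok
Recompute each column's even parity and compare to cp:
  c0: data parity 0, sent cp 1 → mismatch
  c1: data parity 0, sent cp 0 → ok
  c2: data parity 0, sent cp 0 → ok
Exactly one row (r1) and one column (c0) fail → the flipped bit is at their intersection.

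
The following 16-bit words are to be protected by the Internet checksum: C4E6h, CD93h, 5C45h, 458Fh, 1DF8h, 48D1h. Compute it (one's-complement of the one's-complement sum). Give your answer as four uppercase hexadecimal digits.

One's-complement addition (fold any carry out of bit 15 back into bit 0):
  0xC4E6 + 0xCD93 = 0x19279 → wrap carry → 0x927A
  0x927A + 0x5C45 = 0x0EEBF
  0xEEBF + 0x458F = 0x1344E → wrap carry → 0x344F
  0x344F + 0x1DF8 = 0x05247
  0x5247 + 0x48D1 = 0x09B18
One's-complement sum = 0x9B18.
Checksum = ~0x9B18 & 0xFFFF = 0x64E7.

64E7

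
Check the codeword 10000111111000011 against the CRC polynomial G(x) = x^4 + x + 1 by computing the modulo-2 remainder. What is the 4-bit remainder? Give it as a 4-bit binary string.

Modulo-2 division of 10000111111000011 by 10011:
  pos 0: 10000 XOR 10011 = 00011
  pos 3: 11111 XOR 10011 = 01100
  pos 4: 11001 XOR 10011 = 01010
  pos 5: 10101 XOR 10011 = 00110
  pos 7: 11010 XOR 10011 = 01001
  pos 8: 10010 XOR 10011 = 00001
  pos 12: 10011 XOR 10011 = 00000
Remainder = 0000 (zero — the frame passes the CRC check).

0000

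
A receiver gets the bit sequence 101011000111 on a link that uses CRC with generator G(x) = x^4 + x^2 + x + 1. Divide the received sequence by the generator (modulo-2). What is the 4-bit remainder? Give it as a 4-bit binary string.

Modulo-2 division of 101011000111 by 10111:
  pos 0: 10101 XOR 10111 = 00010
  pos 3: 10100 XOR 10111 = 00011
  pos 6: 11011 XOR 10111 = 01100
  pos 7: 11001 XOR 10111 = 01110
Remainder = 1110 (nonzero — an error is detected).

1110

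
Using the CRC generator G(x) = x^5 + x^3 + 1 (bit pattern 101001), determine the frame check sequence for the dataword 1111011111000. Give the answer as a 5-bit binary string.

Append 5 zeros: 111101111100000000. Divide by 101001 (XOR where the leading bit is 1):
  pos 0: 111101 XOR 101001 = 010100
  pos 1: 101001 XOR 101001 = 000000
  pos 7: 111000 XOR 101001 = 010001
  pos 8: 100010 XOR 101001 = 001011
  pos 10: 101100 XOR 101001 = 000101
Remainder (last 5 bits) = 10100. This is the CRC / FCS.

10100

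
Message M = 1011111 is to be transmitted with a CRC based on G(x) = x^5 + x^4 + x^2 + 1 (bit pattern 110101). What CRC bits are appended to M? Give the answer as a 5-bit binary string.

Append 5 zeros: 101111100000. Divide by 110101 (XOR where the leading bit is 1):
  pos 0: 101111 XOR 110101 = 011010
  pos 1: 110101 XOR 110101 = 000000
Remainder (last 5 bits) = 00000. This is the CRC / FCS.

00000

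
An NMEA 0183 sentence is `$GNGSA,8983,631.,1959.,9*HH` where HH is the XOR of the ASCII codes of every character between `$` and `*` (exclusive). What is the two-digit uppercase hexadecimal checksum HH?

5F

XOR the ASCII codes of the payload characters:
  'G' = 0x47 → acc = 0x47
  'N' = 0x4E → acc = 0x09
  'G' = 0x47 → acc = 0x4E
  'S' = 0x53 → acc = 0x1D
  'A' = 0x41 → acc = 0x5C
  ',' = 0x2C → acc = 0x70
  '8' = 0x38 → acc = 0x48
  '9' = 0x39 → acc = 0x71
  '8' = 0x38 → acc = 0x49
  '3' = 0x33 → acc = 0x7A
  ',' = 0x2C → acc = 0x56
  '6' = 0x36 → acc = 0x60
  '3' = 0x33 → acc = 0x53
  '1' = 0x31 → acc = 0x62
  '.' = 0x2E → acc = 0x4C
  ',' = 0x2C → acc = 0x60
  '1' = 0x31 → acc = 0x51
  '9' = 0x39 → acc = 0x68
  '5' = 0x35 → acc = 0x5D
  '9' = 0x39 → acc = 0x64
  '.' = 0x2E → acc = 0x4A
  ',' = 0x2C → acc = 0x66
  '9' = 0x39 → acc = 0x5F
Checksum = 0x5F.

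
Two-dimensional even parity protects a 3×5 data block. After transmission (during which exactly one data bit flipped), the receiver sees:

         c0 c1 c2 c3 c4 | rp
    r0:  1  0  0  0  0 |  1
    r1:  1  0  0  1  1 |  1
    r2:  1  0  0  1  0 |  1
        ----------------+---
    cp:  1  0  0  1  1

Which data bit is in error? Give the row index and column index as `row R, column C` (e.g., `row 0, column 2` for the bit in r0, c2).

Recompute each row's even parity and compare to rp:
  r0: data parity 1, sent rp 1 → ok
  r1: data parity 1, sent rp 1 → ok
  r2: data parity 0, sent rp 1 → mismatch
Recompute each column's even parity and compare to cp:
  c0: data parity 1, sent cp 1 → ok
  c1: data parity 0, sent cp 0 → ok
  c2: data parity 0, sent cp 0 → ok
  c3: data parity 0, sent cp 1 → mismatch
  c4: data parity 1, sent cp 1 → ok
Exactly one row (r2) and one column (c3) fail → the flipped bit is at their intersection.

row 2, column 3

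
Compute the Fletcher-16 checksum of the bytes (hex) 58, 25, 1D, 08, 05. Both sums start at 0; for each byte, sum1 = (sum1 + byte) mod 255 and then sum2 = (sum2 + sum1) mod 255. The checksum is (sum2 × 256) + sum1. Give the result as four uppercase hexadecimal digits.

BAA7

Running sums (mod 255):
  after byte 0 (58): sum1=88, sum2=88
  after byte 1 (25): sum1=125, sum2=213
  after byte 2 (1D): sum1=154, sum2=112
  after byte 3 (08): sum1=162, sum2=19
  after byte 4 (05): sum1=167, sum2=186
Checksum = sum2·256 + sum1 = 186·256 + 167 = 47783 = 0xBAA7.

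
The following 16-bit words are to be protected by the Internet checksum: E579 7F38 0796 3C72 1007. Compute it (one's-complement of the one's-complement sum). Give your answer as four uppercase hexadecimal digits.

473E

One's-complement addition (fold any carry out of bit 15 back into bit 0):
  0xE579 + 0x7F38 = 0x164B1 → wrap carry → 0x64B2
  0x64B2 + 0x0796 = 0x06C48
  0x6C48 + 0x3C72 = 0x0A8BA
  0xA8BA + 0x1007 = 0x0B8C1
One's-complement sum = 0xB8C1.
Checksum = ~0xB8C1 & 0xFFFF = 0x473E.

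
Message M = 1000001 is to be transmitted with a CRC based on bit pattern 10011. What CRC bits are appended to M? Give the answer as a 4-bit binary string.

Append 4 zeros: 10000010000. Divide by 10011 (XOR where the leading bit is 1):
  pos 0: 10000 XOR 10011 = 00011
  pos 3: 11010 XOR 10011 = 01001
  pos 4: 10010 XOR 10011 = 00001
Remainder (last 4 bits) = 0100. This is the CRC / FCS.

0100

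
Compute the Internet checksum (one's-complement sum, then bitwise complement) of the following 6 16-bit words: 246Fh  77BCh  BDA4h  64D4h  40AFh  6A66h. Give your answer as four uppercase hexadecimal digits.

9645

One's-complement addition (fold any carry out of bit 15 back into bit 0):
  0x246F + 0x77BC = 0x09C2B
  0x9C2B + 0xBDA4 = 0x159CF → wrap carry → 0x59D0
  0x59D0 + 0x64D4 = 0x0BEA4
  0xBEA4 + 0x40AF = 0x0FF53
  0xFF53 + 0x6A66 = 0x169B9 → wrap carry → 0x69BA
One's-complement sum = 0x69BA.
Checksum = ~0x69BA & 0xFFFF = 0x9645.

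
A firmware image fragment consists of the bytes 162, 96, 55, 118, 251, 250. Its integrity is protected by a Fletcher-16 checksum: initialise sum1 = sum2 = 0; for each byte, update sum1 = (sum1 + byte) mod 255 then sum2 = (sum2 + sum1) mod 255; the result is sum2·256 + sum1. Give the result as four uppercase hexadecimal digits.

E4A7

Running sums (mod 255):
  after byte 0 (162): sum1=162, sum2=162
  after byte 1 (96): sum1=3, sum2=165
  after byte 2 (55): sum1=58, sum2=223
  after byte 3 (118): sum1=176, sum2=144
  after byte 4 (251): sum1=172, sum2=61
  after byte 5 (250): sum1=167, sum2=228
Checksum = sum2·256 + sum1 = 228·256 + 167 = 58535 = 0xE4A7.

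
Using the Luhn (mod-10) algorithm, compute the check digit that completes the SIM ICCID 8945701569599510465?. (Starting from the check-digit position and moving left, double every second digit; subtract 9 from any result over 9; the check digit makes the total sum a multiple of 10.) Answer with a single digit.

6

Partial digits right→left: 5 6 4 0 1 5 9 9 5 9 6 5 1 0 7 5 4 9 8
Double every second digit counting from the check-digit position (so the 1st, 3rd, 5th, ... of the partial from the right).
  doubled (with −9 where >9): 1 8 2 9 1 3 2 5 8 7 → sum 46
  kept as-is: 6 0 5 9 9 5 0 5 9 → sum 48
Total = 46 + 48 = 94.
Check digit = (10 − (94 mod 10)) mod 10 = 6.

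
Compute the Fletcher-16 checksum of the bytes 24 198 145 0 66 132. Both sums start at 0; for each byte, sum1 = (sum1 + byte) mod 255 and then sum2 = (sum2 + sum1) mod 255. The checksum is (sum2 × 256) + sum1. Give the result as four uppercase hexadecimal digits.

C137

Running sums (mod 255):
  after byte 0 (24): sum1=24, sum2=24
  after byte 1 (198): sum1=222, sum2=246
  after byte 2 (145): sum1=112, sum2=103
  after byte 3 (0): sum1=112, sum2=215
  after byte 4 (66): sum1=178, sum2=138
  after byte 5 (132): sum1=55, sum2=193
Checksum = sum2·256 + sum1 = 193·256 + 55 = 49463 = 0xC137.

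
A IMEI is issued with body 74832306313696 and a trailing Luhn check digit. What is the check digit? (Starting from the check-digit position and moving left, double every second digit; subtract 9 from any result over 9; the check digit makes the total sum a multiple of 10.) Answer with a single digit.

Partial digits right→left: 6 9 6 3 1 3 6 0 3 2 3 8 4 7
Double every second digit counting from the check-digit position (so the 1st, 3rd, 5th, ... of the partial from the right).
  doubled (with −9 where >9): 3 3 2 3 6 6 8 → sum 31
  kept as-is: 9 3 3 0 2 8 7 → sum 32
Total = 31 + 32 = 63.
Check digit = (10 − (63 mod 10)) mod 10 = 7.

7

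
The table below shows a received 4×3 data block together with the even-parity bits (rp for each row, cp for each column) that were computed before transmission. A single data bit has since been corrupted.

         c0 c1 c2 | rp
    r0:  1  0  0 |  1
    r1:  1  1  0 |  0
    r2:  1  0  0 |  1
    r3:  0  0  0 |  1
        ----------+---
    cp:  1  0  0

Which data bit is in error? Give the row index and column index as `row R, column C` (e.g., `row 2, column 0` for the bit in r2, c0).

Recompute each row's even parity and compare to rp:
  r0: data parity 1, sent rp 1 → ok
  r1: data parity 0, sent rp 0 → ok
  r2: data parity 1, sent rp 1 → ok
  r3: data parity 0, sent rp 1 → mismatch
Recompute each column's even parity and compare to cp:
  c0: data parity 1, sent cp 1 → ok
  c1: data parity 1, sent cp 0 → mismatch
  c2: data parity 0, sent cp 0 → ok
Exactly one row (r3) and one column (c1) fail → the flipped bit is at their intersection.

row 3, column 1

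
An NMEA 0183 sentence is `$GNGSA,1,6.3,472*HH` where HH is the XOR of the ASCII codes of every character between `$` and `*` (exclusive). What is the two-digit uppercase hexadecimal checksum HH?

XOR the ASCII codes of the payload characters:
  'G' = 0x47 → acc = 0x47
  'N' = 0x4E → acc = 0x09
  'G' = 0x47 → acc = 0x4E
  'S' = 0x53 → acc = 0x1D
  'A' = 0x41 → acc = 0x5C
  ',' = 0x2C → acc = 0x70
  '1' = 0x31 → acc = 0x41
  ',' = 0x2C → acc = 0x6D
  '6' = 0x36 → acc = 0x5B
  '.' = 0x2E → acc = 0x75
  '3' = 0x33 → acc = 0x46
  ',' = 0x2C → acc = 0x6A
  '4' = 0x34 → acc = 0x5E
  '7' = 0x37 → acc = 0x69
  '2' = 0x32 → acc = 0x5B
Checksum = 0x5B.

5B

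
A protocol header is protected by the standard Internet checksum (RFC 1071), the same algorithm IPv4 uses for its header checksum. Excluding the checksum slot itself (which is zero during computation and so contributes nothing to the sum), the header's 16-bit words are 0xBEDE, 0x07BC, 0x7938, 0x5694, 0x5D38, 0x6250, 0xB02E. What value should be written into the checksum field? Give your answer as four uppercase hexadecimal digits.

F9E0

One's-complement addition (fold any carry out of bit 15 back into bit 0):
  0xBEDE + 0x07BC = 0x0C69A
  0xC69A + 0x7938 = 0x13FD2 → wrap carry → 0x3FD3
  0x3FD3 + 0x5694 = 0x09667
  0x9667 + 0x5D38 = 0x0F39F
  0xF39F + 0x6250 = 0x155EF → wrap carry → 0x55F0
  0x55F0 + 0xB02E = 0x1061E → wrap carry → 0x061F
One's-complement sum = 0x061F.
Checksum = ~0x061F & 0xFFFF = 0xF9E0.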